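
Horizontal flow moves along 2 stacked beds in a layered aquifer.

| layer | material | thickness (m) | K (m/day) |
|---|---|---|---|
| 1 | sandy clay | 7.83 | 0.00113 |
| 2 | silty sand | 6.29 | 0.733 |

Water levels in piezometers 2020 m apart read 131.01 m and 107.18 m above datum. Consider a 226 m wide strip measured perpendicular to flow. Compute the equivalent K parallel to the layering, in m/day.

Flow is parallel to layering, so each bed carries its own Darcy discharge and the transmissivities add.
Σ(K_i·b_i) = 0.00113×7.83 + 0.733×6.29 = 4.619 m²/day.
Total thickness b = 14.12 m, so K_eq = Σ(K_i·b_i)/b = 0.3272 m/day.

0.327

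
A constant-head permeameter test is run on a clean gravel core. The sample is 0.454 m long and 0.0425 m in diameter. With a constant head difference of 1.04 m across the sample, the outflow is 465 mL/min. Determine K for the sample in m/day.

206

Cross-sectional area A = π·(d/2)² = π × (0.0425/2)² = 0.001419 m².
Convert discharge: 465 mL/min = 7.750e-06 m³/s.
Darcy's law rearranged: K = Q·L / (A·Δh) = 7.750e-06 × 0.454 / (0.001419 × 1.04) = 0.002385 m/s = 206.0 m/day.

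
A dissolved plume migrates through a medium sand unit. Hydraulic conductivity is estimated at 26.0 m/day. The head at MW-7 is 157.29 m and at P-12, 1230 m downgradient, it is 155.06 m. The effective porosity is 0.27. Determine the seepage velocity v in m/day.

0.175

Hydraulic gradient i = (157.29 − 155.06) / 1230 = 2.23 / 1230 = 0.001813.
Darcy flux q = K · i = 26.00 × 0.001813 = 0.04714 m/day.
Seepage velocity v = q / n_e = 0.04714 / 0.27 = 0.1746 m/day.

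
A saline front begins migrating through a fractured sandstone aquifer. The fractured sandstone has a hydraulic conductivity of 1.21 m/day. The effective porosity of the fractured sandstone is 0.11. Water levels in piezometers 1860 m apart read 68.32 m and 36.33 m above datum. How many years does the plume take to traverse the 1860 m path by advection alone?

Hydraulic gradient i = (68.32 − 36.33) / 1860 = 31.99 / 1860 = 0.01720.
Darcy flux q = K · i = 1.210 × 0.01720 = 0.02081 m/day.
Seepage velocity v = q / n_e = 0.02081 / 0.11 = 0.1892 m/day.
Travel time t = L / v = 1860 / 0.1892 = 9831 days = 26.92 years.

26.9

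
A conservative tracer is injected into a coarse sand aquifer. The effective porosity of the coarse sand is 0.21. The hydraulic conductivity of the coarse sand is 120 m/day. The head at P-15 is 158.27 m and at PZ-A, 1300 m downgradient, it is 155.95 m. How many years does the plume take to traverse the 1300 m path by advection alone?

Hydraulic gradient i = (158.27 − 155.95) / 1300 = 2.32 / 1300 = 0.001785.
Darcy flux q = K · i = 120.0 × 0.001785 = 0.2142 m/day.
Seepage velocity v = q / n_e = 0.2142 / 0.21 = 1.020 m/day.
Travel time t = L / v = 1300 / 1.020 = 1275 days = 3.490 years.

3.49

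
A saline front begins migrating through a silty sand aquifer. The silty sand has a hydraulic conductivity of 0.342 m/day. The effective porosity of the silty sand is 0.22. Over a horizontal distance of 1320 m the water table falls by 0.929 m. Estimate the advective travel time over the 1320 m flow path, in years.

3300

Hydraulic gradient i = Δh / L = 0.929 / 1320 = 0.0007038.
Darcy flux q = K · i = 0.3420 × 0.0007038 = 0.0002407 m/day.
Seepage velocity v = q / n_e = 0.0002407 / 0.22 = 0.001094 m/day.
Travel time t = L / v = 1320 / 0.001094 = 1.207e+06 days = 3303 years.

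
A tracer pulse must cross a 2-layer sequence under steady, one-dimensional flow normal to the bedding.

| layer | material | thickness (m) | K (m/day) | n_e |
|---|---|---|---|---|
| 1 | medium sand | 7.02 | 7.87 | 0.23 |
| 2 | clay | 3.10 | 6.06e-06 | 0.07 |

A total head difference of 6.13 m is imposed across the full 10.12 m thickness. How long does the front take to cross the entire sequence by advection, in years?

418

With flow normal to the layers, continuity requires the same specific discharge q through every layer.
Σ(b_i/K_i) = 7.02/7.87 + 3.10/6.06e-06 = 5.116e+05 d.
q = Δh / Σ(b_i/K_i) = 6.13 / 5.116e+05 = 1.198e-05 m/day.
In each layer the seepage velocity is v_i = q/n_i, so the layer transit time is t_i = b_i·n_i / q:
  layer 1 (medium sand): t_1 = 7.02 × 0.23 / 1.198e-05 = 1.347e+05 d
  layer 2 (clay): t_2 = 3.10 × 0.07 / 1.198e-05 = 18109 d
Total t = Σ t_i = 1.528e+05 days = 418.5 years.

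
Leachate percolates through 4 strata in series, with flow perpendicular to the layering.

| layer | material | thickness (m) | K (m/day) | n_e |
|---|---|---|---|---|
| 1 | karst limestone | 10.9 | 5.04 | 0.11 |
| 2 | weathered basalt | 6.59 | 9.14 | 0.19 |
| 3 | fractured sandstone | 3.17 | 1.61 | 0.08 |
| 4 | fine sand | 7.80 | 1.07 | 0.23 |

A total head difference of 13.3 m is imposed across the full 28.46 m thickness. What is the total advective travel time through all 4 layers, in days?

4.11

With flow normal to the layers, continuity requires the same specific discharge q through every layer.
Σ(b_i/K_i) = 10.9/5.04 + 6.59/9.14 + 3.17/1.61 + 7.80/1.07 = 12.14 d.
q = Δh / Σ(b_i/K_i) = 13.3 / 12.14 = 1.095 m/day.
In each layer the seepage velocity is v_i = q/n_i, so the layer transit time is t_i = b_i·n_i / q:
  layer 1 (karst limestone): t_1 = 10.9 × 0.11 / 1.095 = 1.095 d
  layer 2 (weathered basalt): t_2 = 6.59 × 0.19 / 1.095 = 1.143 d
  layer 3 (fractured sandstone): t_3 = 3.17 × 0.08 / 1.095 = 0.2315 d
  layer 4 (fine sand): t_4 = 7.80 × 0.23 / 1.095 = 1.638 d
Total t = Σ t_i = 4.107 days.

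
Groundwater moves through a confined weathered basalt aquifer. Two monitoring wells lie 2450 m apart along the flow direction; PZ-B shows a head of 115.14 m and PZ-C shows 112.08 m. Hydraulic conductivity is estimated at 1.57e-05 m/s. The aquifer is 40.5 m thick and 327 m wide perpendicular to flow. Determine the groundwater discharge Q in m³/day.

Convert K: 1.57e-05 m/s × 86400 = 1.356 m/day.
Cross-sectional area A = 327 × 40.5 = 13244 m².
Hydraulic gradient i = (115.14 − 112.08) / 2450 = 3.06 / 2450 = 0.001249.
Darcy's law: Q = K · A · i = 1.356 × 13244 × 0.001249 = 22.44 m³/day.

22.4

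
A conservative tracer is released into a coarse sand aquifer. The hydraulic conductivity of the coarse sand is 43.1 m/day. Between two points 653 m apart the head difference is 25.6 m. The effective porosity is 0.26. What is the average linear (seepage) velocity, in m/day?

Hydraulic gradient i = Δh / L = 25.6 / 653 = 0.03920.
Darcy flux q = K · i = 43.10 × 0.03920 = 1.690 m/day.
Seepage velocity v = q / n_e = 1.690 / 0.26 = 6.499 m/day.

6.50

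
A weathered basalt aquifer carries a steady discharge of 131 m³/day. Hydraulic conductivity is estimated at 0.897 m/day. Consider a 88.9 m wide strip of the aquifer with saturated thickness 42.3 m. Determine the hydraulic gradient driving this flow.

0.0388

Cross-sectional area A = 88.9 × 42.3 = 3760 m².
From Q = K·A·i, i = Q / (K·A) = 131 / (0.8970 × 3760) = 0.03884.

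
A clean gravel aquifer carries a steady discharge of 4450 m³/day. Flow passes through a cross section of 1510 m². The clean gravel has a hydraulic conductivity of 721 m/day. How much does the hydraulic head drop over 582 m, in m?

2.38

From Q = K·A·i, i = Q / (K·A) = 4450 / (721.0 × 1510) = 0.004087.
Head loss Δh = i · L = 0.004087 × 582 = 2.379 m.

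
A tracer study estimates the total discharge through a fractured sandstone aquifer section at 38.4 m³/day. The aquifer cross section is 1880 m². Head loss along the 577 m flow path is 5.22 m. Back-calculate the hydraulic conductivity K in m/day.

2.26

Hydraulic gradient i = Δh / L = 5.22 / 577 = 0.009047.
From Q = K·A·i, K = Q / (A·i) = 38.4 / (1880 × 0.009047) = 2.258 m/day.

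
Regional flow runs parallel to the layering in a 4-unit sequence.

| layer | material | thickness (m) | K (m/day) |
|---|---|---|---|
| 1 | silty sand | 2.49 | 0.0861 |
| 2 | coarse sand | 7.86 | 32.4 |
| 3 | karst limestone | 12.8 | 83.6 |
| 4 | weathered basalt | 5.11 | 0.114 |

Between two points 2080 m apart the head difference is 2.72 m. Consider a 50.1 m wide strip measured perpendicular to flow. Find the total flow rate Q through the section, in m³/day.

86.8

Flow is parallel to layering, so each bed carries its own Darcy discharge and the transmissivities add.
Σ(K_i·b_i) = 0.0861×2.49 + 32.4×7.86 + 83.6×12.8 + 0.114×5.11 = 1326 m²/day.
Hydraulic gradient i = Δh / L = 2.72 / 2080 = 0.001308.
Q = Σ(K_i·b_i) · W · i = 1326 × 50.1 × 0.001308 = 86.84 m³/day.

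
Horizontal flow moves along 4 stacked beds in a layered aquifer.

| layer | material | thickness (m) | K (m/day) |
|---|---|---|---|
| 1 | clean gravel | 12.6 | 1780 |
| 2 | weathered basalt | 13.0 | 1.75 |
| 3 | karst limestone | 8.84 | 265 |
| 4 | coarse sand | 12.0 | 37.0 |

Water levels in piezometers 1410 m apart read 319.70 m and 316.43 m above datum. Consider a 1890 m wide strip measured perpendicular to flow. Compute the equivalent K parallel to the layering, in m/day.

543

Flow is parallel to layering, so each bed carries its own Darcy discharge and the transmissivities add.
Σ(K_i·b_i) = 1780×12.6 + 1.75×13.0 + 265×8.84 + 37.0×12.0 = 25237 m²/day.
Total thickness b = 46.44 m, so K_eq = Σ(K_i·b_i)/b = 543.4 m/day.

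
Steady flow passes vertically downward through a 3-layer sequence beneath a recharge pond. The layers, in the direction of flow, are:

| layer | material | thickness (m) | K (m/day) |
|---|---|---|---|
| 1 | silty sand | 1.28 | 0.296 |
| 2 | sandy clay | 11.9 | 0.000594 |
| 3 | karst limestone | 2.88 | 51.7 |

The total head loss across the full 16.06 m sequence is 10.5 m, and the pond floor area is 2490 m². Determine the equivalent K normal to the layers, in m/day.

Flow is perpendicular to layering, so the layers act in series and the equivalent K is the thickness-weighted harmonic mean.
Total thickness L = 1.28 + 11.9 + 2.88 = 16.06 m.
Σ(b_i/K_i) = 1.28/0.296 + 11.9/0.000594 + 2.88/51.7 = 20038 d.
K_eq = L / Σ(b_i/K_i) = 16.06 / 20038 = 0.0008015 m/day.

0.000801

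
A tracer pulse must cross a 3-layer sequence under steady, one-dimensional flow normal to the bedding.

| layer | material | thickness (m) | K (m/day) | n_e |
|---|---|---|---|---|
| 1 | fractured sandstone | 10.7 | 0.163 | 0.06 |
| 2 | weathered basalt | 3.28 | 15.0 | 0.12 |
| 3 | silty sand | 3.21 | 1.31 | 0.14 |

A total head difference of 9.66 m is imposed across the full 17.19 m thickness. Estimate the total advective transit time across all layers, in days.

10.5

With flow normal to the layers, continuity requires the same specific discharge q through every layer.
Σ(b_i/K_i) = 10.7/0.163 + 3.28/15.0 + 3.21/1.31 = 68.31 d.
q = Δh / Σ(b_i/K_i) = 9.66 / 68.31 = 0.1414 m/day.
In each layer the seepage velocity is v_i = q/n_i, so the layer transit time is t_i = b_i·n_i / q:
  layer 1 (fractured sandstone): t_1 = 10.7 × 0.06 / 0.1414 = 4.540 d
  layer 2 (weathered basalt): t_2 = 3.28 × 0.12 / 0.1414 = 2.783 d
  layer 3 (silty sand): t_3 = 3.21 × 0.14 / 0.1414 = 3.178 d
Total t = Σ t_i = 10.50 days.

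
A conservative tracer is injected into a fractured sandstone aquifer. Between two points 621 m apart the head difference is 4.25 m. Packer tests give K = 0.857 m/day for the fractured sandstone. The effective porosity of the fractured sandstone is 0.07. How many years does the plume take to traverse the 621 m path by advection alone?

Hydraulic gradient i = Δh / L = 4.25 / 621 = 0.006844.
Darcy flux q = K · i = 0.8570 × 0.006844 = 0.005865 m/day.
Seepage velocity v = q / n_e = 0.005865 / 0.07 = 0.08379 m/day.
Travel time t = L / v = 621 / 0.08379 = 7412 days = 20.29 years.

20.3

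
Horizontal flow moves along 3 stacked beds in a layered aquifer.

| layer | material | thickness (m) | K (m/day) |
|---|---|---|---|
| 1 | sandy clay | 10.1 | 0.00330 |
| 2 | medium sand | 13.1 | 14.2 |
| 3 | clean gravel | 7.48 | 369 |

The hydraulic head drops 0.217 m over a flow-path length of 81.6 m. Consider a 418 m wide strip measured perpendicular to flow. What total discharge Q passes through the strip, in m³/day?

Flow is parallel to layering, so each bed carries its own Darcy discharge and the transmissivities add.
Σ(K_i·b_i) = 0.00330×10.1 + 14.2×13.1 + 369×7.48 = 2946 m²/day.
Hydraulic gradient i = Δh / L = 0.217 / 81.6 = 0.002659.
Q = Σ(K_i·b_i) · W · i = 2946 × 418 × 0.002659 = 3275 m³/day.

3270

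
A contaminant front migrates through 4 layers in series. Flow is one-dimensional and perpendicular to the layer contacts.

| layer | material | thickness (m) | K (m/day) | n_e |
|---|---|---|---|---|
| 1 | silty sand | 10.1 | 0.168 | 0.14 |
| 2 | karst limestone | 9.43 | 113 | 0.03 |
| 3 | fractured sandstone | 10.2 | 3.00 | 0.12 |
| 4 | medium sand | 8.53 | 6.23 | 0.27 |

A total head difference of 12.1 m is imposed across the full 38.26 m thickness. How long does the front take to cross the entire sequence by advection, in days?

With flow normal to the layers, continuity requires the same specific discharge q through every layer.
Σ(b_i/K_i) = 10.1/0.168 + 9.43/113 + 10.2/3.00 + 8.53/6.23 = 64.97 d.
q = Δh / Σ(b_i/K_i) = 12.1 / 64.97 = 0.1862 m/day.
In each layer the seepage velocity is v_i = q/n_i, so the layer transit time is t_i = b_i·n_i / q:
  layer 1 (silty sand): t_1 = 10.1 × 0.14 / 0.1862 = 7.593 d
  layer 2 (karst limestone): t_2 = 9.43 × 0.03 / 0.1862 = 1.519 d
  layer 3 (fractured sandstone): t_3 = 10.2 × 0.12 / 0.1862 = 6.572 d
  layer 4 (medium sand): t_4 = 8.53 × 0.27 / 0.1862 = 12.37 d
Total t = Σ t_i = 28.05 days.

28.1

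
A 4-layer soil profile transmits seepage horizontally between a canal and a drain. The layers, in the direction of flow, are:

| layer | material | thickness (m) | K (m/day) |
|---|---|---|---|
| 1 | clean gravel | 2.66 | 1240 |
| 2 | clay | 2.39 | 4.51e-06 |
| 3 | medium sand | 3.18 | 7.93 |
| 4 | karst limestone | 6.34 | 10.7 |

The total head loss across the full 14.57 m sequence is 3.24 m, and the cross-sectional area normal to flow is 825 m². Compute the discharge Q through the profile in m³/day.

0.00504

Flow is perpendicular to layering, so the layers act in series and the equivalent K is the thickness-weighted harmonic mean.
Total thickness L = 2.66 + 2.39 + 3.18 + 6.34 = 14.57 m.
Σ(b_i/K_i) = 2.66/1240 + 2.39/4.51e-06 + 3.18/7.93 + 6.34/10.7 = 5.299e+05 d.
K_eq = L / Σ(b_i/K_i) = 14.57 / 5.299e+05 = 2.749e-05 m/day.
Q = K_eq · A · (Δh/L) = 2.749e-05 × 825 × (3.24/14.57) = 0.005044 m³/day.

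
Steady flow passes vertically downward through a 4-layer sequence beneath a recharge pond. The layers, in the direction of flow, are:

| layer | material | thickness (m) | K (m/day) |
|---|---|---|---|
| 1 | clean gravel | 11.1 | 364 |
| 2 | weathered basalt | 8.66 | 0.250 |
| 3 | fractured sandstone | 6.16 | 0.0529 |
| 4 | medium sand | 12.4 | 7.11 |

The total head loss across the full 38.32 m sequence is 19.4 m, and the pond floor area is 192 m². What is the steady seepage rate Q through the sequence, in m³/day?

Flow is perpendicular to layering, so the layers act in series and the equivalent K is the thickness-weighted harmonic mean.
Total thickness L = 11.1 + 8.66 + 6.16 + 12.4 = 38.32 m.
Σ(b_i/K_i) = 11.1/364 + 8.66/0.250 + 6.16/0.0529 + 12.4/7.11 = 152.9 d.
K_eq = L / Σ(b_i/K_i) = 38.32 / 152.9 = 0.2507 m/day.
Q = K_eq · A · (Δh/L) = 0.2507 × 192 × (19.4/38.32) = 24.37 m³/day.

24.4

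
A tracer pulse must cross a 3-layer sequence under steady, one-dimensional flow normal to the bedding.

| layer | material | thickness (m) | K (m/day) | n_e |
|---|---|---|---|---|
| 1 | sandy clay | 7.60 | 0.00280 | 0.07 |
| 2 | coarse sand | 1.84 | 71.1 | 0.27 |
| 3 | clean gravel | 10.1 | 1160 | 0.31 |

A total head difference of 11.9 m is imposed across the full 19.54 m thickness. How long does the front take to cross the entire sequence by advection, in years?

With flow normal to the layers, continuity requires the same specific discharge q through every layer.
Σ(b_i/K_i) = 7.60/0.00280 + 1.84/71.1 + 10.1/1160 = 2714 d.
q = Δh / Σ(b_i/K_i) = 11.9 / 2714 = 0.004384 m/day.
In each layer the seepage velocity is v_i = q/n_i, so the layer transit time is t_i = b_i·n_i / q:
  layer 1 (sandy clay): t_1 = 7.60 × 0.07 / 0.004384 = 121.3 d
  layer 2 (coarse sand): t_2 = 1.84 × 0.27 / 0.004384 = 113.3 d
  layer 3 (clean gravel): t_3 = 10.1 × 0.31 / 0.004384 = 714.2 d
Total t = Σ t_i = 948.8 days = 2.598 years.

2.60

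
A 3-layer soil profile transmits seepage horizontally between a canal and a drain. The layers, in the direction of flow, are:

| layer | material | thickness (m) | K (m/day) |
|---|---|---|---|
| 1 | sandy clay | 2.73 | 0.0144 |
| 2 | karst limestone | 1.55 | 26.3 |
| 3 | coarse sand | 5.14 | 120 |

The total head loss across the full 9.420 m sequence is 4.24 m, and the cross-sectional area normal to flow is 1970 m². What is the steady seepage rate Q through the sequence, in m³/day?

44.0

Flow is perpendicular to layering, so the layers act in series and the equivalent K is the thickness-weighted harmonic mean.
Total thickness L = 2.73 + 1.55 + 5.14 = 9.420 m.
Σ(b_i/K_i) = 2.73/0.0144 + 1.55/26.3 + 5.14/120 = 189.7 d.
K_eq = L / Σ(b_i/K_i) = 9.420 / 189.7 = 0.04966 m/day.
Q = K_eq · A · (Δh/L) = 0.04966 × 1970 × (4.24/9.420) = 44.04 m³/day.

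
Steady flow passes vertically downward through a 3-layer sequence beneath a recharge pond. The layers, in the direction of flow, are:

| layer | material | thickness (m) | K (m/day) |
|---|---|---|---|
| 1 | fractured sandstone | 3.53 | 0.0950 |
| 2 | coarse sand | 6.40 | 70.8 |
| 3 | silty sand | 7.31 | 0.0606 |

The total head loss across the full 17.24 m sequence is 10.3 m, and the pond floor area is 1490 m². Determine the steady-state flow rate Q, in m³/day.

97.2

Flow is perpendicular to layering, so the layers act in series and the equivalent K is the thickness-weighted harmonic mean.
Total thickness L = 3.53 + 6.40 + 7.31 = 17.24 m.
Σ(b_i/K_i) = 3.53/0.0950 + 6.40/70.8 + 7.31/0.0606 = 157.9 d.
K_eq = L / Σ(b_i/K_i) = 17.24 / 157.9 = 0.1092 m/day.
Q = K_eq · A · (Δh/L) = 0.1092 × 1490 × (10.3/17.24) = 97.21 m³/day.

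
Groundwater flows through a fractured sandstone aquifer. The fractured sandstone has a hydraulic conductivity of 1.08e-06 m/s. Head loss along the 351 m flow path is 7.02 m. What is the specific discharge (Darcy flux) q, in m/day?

0.00187

Convert K: 1.08e-06 m/s × 86400 = 0.09331 m/day.
Hydraulic gradient i = Δh / L = 7.02 / 351 = 0.02000.
Specific discharge q = K · i = 0.09331 × 0.02000 = 0.001866 m/day.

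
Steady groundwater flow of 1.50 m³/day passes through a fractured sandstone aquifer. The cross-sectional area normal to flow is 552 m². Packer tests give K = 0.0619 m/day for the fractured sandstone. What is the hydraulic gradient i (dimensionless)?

0.0439

From Q = K·A·i, i = Q / (K·A) = 1.50 / (0.06190 × 552.0) = 0.04390.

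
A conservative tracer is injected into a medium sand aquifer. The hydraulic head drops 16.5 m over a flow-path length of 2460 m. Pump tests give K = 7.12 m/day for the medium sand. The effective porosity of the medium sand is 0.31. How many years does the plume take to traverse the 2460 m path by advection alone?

43.7

Hydraulic gradient i = Δh / L = 16.5 / 2460 = 0.006707.
Darcy flux q = K · i = 7.120 × 0.006707 = 0.04776 m/day.
Seepage velocity v = q / n_e = 0.04776 / 0.31 = 0.1541 m/day.
Travel time t = L / v = 2460 / 0.1541 = 15969 days = 43.72 years.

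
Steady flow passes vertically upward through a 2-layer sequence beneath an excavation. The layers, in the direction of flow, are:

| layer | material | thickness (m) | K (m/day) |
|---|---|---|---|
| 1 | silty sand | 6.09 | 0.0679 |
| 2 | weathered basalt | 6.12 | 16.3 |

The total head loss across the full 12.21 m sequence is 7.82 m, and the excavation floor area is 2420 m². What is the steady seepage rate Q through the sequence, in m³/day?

210

Flow is perpendicular to layering, so the layers act in series and the equivalent K is the thickness-weighted harmonic mean.
Total thickness L = 6.09 + 6.12 = 12.21 m.
Σ(b_i/K_i) = 6.09/0.0679 + 6.12/16.3 = 90.07 d.
K_eq = L / Σ(b_i/K_i) = 12.21 / 90.07 = 0.1356 m/day.
Q = K_eq · A · (Δh/L) = 0.1356 × 2420 × (7.82/12.21) = 210.1 m³/day.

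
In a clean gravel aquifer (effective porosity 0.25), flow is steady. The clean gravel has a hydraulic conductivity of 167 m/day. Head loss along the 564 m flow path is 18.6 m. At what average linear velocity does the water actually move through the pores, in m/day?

22.0

Hydraulic gradient i = Δh / L = 18.6 / 564 = 0.03298.
Darcy flux q = K · i = 167.0 × 0.03298 = 5.507 m/day.
Seepage velocity v = q / n_e = 5.507 / 0.25 = 22.03 m/day.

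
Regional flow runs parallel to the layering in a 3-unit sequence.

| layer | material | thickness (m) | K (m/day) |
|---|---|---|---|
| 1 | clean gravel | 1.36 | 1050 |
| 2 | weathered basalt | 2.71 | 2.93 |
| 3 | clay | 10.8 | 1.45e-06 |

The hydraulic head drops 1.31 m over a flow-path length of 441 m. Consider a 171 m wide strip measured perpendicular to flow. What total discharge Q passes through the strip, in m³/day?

729

Flow is parallel to layering, so each bed carries its own Darcy discharge and the transmissivities add.
Σ(K_i·b_i) = 1050×1.36 + 2.93×2.71 + 1.45e-06×10.8 = 1436 m²/day.
Hydraulic gradient i = Δh / L = 1.31 / 441 = 0.002971.
Q = Σ(K_i·b_i) · W · i = 1436 × 171 × 0.002971 = 729.4 m³/day.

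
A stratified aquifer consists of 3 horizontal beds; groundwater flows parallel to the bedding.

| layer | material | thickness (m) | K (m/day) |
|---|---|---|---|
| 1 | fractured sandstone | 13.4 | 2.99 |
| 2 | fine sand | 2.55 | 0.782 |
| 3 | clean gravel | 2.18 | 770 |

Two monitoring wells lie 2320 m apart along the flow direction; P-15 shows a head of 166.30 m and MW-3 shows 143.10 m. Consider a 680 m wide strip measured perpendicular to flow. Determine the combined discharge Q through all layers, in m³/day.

11700

Flow is parallel to layering, so each bed carries its own Darcy discharge and the transmissivities add.
Σ(K_i·b_i) = 2.99×13.4 + 0.782×2.55 + 770×2.18 = 1721 m²/day.
Hydraulic gradient i = (166.30 − 143.10) / 2320 = 23.2 / 2320 = 0.01000.
Q = Σ(K_i·b_i) · W · i = 1721 × 680 × 0.01000 = 11700 m³/day.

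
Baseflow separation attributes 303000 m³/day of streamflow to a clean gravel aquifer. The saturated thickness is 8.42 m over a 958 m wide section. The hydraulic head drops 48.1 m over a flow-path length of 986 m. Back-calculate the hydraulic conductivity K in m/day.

770

Cross-sectional area A = 958 × 8.42 = 8066 m².
Hydraulic gradient i = Δh / L = 48.1 / 986 = 0.04878.
From Q = K·A·i, K = Q / (A·i) = 303000 / (8066 × 0.04878) = 770.0 m/day.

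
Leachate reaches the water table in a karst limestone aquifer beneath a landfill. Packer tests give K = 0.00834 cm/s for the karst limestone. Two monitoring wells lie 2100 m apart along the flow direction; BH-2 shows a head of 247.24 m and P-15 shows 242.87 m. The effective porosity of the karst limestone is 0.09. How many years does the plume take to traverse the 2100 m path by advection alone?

Convert K: 0.00834 cm/s × 864 = 7.206 m/day.
Hydraulic gradient i = (247.24 − 242.87) / 2100 = 4.37 / 2100 = 0.002081.
Darcy flux q = K · i = 7.206 × 0.002081 = 0.01499 m/day.
Seepage velocity v = q / n_e = 0.01499 / 0.09 = 0.1666 m/day.
Travel time t = L / v = 2100 / 0.1666 = 12604 days = 34.51 years.

34.5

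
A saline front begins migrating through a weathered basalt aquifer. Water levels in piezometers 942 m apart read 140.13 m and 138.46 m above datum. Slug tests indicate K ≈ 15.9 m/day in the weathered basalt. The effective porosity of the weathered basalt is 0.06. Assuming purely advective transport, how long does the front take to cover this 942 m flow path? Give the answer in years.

Hydraulic gradient i = (140.13 − 138.46) / 942 = 1.67 / 942 = 0.001773.
Darcy flux q = K · i = 15.90 × 0.001773 = 0.02819 m/day.
Seepage velocity v = q / n_e = 0.02819 / 0.06 = 0.4698 m/day.
Travel time t = L / v = 942 / 0.4698 = 2005 days = 5.490 years.

5.49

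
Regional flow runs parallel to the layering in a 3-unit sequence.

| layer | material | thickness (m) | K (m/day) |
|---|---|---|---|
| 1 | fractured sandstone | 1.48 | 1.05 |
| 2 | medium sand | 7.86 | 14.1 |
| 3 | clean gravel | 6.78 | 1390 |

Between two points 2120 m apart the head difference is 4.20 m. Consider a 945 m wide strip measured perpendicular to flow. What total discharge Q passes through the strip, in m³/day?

Flow is parallel to layering, so each bed carries its own Darcy discharge and the transmissivities add.
Σ(K_i·b_i) = 1.05×1.48 + 14.1×7.86 + 1390×6.78 = 9537 m²/day.
Hydraulic gradient i = Δh / L = 4.20 / 2120 = 0.001981.
Q = Σ(K_i·b_i) · W · i = 9537 × 945 × 0.001981 = 17854 m³/day.

17900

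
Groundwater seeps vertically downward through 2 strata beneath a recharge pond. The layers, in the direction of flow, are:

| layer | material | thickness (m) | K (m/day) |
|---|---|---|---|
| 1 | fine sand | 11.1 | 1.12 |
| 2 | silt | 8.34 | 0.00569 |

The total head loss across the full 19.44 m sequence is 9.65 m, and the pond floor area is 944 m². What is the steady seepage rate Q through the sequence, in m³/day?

Flow is perpendicular to layering, so the layers act in series and the equivalent K is the thickness-weighted harmonic mean.
Total thickness L = 11.1 + 8.34 = 19.44 m.
Σ(b_i/K_i) = 11.1/1.12 + 8.34/0.00569 = 1476 d.
K_eq = L / Σ(b_i/K_i) = 19.44 / 1476 = 0.01317 m/day.
Q = K_eq · A · (Δh/L) = 0.01317 × 944 × (9.65/19.44) = 6.173 m³/day.

6.17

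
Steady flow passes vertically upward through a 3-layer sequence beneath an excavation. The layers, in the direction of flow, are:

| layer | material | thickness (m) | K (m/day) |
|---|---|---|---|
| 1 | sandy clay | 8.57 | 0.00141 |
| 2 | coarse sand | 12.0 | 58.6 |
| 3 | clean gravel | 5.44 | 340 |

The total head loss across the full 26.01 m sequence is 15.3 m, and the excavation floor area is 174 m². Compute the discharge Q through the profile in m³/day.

0.438

Flow is perpendicular to layering, so the layers act in series and the equivalent K is the thickness-weighted harmonic mean.
Total thickness L = 8.57 + 12.0 + 5.44 = 26.01 m.
Σ(b_i/K_i) = 8.57/0.00141 + 12.0/58.6 + 5.44/340 = 6078 d.
K_eq = L / Σ(b_i/K_i) = 26.01 / 6078 = 0.004279 m/day.
Q = K_eq · A · (Δh/L) = 0.004279 × 174 × (15.3/26.01) = 0.4380 m³/day.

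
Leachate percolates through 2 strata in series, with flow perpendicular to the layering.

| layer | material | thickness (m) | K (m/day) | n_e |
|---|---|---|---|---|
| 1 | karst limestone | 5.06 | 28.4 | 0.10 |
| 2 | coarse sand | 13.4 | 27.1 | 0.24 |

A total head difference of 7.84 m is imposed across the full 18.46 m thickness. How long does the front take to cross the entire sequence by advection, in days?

0.319

With flow normal to the layers, continuity requires the same specific discharge q through every layer.
Σ(b_i/K_i) = 5.06/28.4 + 13.4/27.1 = 0.6726 d.
q = Δh / Σ(b_i/K_i) = 7.84 / 0.6726 = 11.66 m/day.
In each layer the seepage velocity is v_i = q/n_i, so the layer transit time is t_i = b_i·n_i / q:
  layer 1 (karst limestone): t_1 = 5.06 × 0.10 / 11.66 = 0.04341 d
  layer 2 (coarse sand): t_2 = 13.4 × 0.24 / 11.66 = 0.2759 d
Total t = Σ t_i = 0.3193 days.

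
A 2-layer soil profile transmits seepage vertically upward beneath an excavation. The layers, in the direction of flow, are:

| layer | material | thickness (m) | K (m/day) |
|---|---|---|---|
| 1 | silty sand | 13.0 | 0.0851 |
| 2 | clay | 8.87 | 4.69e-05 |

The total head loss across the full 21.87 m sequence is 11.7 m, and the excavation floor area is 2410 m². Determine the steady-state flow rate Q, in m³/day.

Flow is perpendicular to layering, so the layers act in series and the equivalent K is the thickness-weighted harmonic mean.
Total thickness L = 13.0 + 8.87 = 21.87 m.
Σ(b_i/K_i) = 13.0/0.0851 + 8.87/4.69e-05 = 1.893e+05 d.
K_eq = L / Σ(b_i/K_i) = 21.87 / 1.893e+05 = 0.0001155 m/day.
Q = K_eq · A · (Δh/L) = 0.0001155 × 2410 × (11.7/21.87) = 0.1490 m³/day.

0.149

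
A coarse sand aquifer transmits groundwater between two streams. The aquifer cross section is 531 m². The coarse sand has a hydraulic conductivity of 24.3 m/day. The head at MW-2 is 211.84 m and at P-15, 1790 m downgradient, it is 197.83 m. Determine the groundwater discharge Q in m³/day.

Hydraulic gradient i = (211.84 − 197.83) / 1790 = 14.01 / 1790 = 0.007827.
Darcy's law: Q = K · A · i = 24.30 × 531.0 × 0.007827 = 101.0 m³/day.

101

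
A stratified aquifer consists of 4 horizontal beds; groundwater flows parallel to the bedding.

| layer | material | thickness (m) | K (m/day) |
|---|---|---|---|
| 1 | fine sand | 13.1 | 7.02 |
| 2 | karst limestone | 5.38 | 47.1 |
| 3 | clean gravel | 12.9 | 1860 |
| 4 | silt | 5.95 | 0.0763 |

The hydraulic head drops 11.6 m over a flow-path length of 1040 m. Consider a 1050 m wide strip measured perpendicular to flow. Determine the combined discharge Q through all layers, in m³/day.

Flow is parallel to layering, so each bed carries its own Darcy discharge and the transmissivities add.
Σ(K_i·b_i) = 7.02×13.1 + 47.1×5.38 + 1860×12.9 + 0.0763×5.95 = 24340 m²/day.
Hydraulic gradient i = Δh / L = 11.6 / 1040 = 0.01115.
Q = Σ(K_i·b_i) · W · i = 24340 × 1050 × 0.01115 = 2.851e+05 m³/day.

285000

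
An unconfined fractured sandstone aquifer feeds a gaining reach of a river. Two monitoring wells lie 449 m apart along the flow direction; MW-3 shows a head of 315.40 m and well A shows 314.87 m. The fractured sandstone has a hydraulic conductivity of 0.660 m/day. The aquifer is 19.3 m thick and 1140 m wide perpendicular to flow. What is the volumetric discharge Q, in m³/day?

Cross-sectional area A = 1140 × 19.3 = 22002 m².
Hydraulic gradient i = (315.40 − 314.87) / 449 = 0.53 / 449 = 0.001180.
Darcy's law: Q = K · A · i = 0.6600 × 22002 × 0.001180 = 17.14 m³/day.

17.1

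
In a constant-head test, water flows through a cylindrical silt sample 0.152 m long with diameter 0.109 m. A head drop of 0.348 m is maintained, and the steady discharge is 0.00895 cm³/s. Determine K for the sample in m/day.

Cross-sectional area A = π·(d/2)² = π × (0.109/2)² = 0.009331 m².
Convert discharge: 0.00895 cm³/s = 8.950e-09 m³/s.
Darcy's law rearranged: K = Q·L / (A·Δh) = 8.950e-09 × 0.152 / (0.009331 × 0.348) = 4.189e-07 m/s = 0.03620 m/day.

0.0362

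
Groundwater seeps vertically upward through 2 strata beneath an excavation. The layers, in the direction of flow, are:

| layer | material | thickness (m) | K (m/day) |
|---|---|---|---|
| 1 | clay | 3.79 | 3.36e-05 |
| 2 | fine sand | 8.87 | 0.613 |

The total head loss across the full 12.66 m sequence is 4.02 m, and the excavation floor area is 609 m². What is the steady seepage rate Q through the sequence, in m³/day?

0.0217

Flow is perpendicular to layering, so the layers act in series and the equivalent K is the thickness-weighted harmonic mean.
Total thickness L = 3.79 + 8.87 = 12.66 m.
Σ(b_i/K_i) = 3.79/3.36e-05 + 8.87/0.613 = 1.128e+05 d.
K_eq = L / Σ(b_i/K_i) = 12.66 / 1.128e+05 = 0.0001122 m/day.
Q = K_eq · A · (Δh/L) = 0.0001122 × 609 × (4.02/12.66) = 0.02170 m³/day.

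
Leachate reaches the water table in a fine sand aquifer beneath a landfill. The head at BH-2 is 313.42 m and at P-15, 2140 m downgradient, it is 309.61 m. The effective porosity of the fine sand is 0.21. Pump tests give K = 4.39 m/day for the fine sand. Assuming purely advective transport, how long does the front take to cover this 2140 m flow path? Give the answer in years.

Hydraulic gradient i = (313.42 − 309.61) / 2140 = 3.81 / 2140 = 0.001780.
Darcy flux q = K · i = 4.390 × 0.001780 = 0.007816 m/day.
Seepage velocity v = q / n_e = 0.007816 / 0.21 = 0.03722 m/day.
Travel time t = L / v = 2140 / 0.03722 = 57499 days = 157.4 years.

157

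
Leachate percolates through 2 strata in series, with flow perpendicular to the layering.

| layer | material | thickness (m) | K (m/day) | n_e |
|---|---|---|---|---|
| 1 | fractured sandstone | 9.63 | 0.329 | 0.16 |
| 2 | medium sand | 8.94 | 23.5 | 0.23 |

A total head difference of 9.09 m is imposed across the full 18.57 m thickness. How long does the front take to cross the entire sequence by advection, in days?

With flow normal to the layers, continuity requires the same specific discharge q through every layer.
Σ(b_i/K_i) = 9.63/0.329 + 8.94/23.5 = 29.65 d.
q = Δh / Σ(b_i/K_i) = 9.09 / 29.65 = 0.3066 m/day.
In each layer the seepage velocity is v_i = q/n_i, so the layer transit time is t_i = b_i·n_i / q:
  layer 1 (fractured sandstone): t_1 = 9.63 × 0.16 / 0.3066 = 5.026 d
  layer 2 (medium sand): t_2 = 8.94 × 0.23 / 0.3066 = 6.707 d
Total t = Σ t_i = 11.73 days.

11.7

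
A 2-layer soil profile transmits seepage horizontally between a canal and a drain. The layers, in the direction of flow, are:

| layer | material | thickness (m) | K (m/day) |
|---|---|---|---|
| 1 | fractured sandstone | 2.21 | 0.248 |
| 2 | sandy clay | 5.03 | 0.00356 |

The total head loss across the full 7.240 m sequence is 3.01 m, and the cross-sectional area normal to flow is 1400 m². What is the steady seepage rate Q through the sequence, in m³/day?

Flow is perpendicular to layering, so the layers act in series and the equivalent K is the thickness-weighted harmonic mean.
Total thickness L = 2.21 + 5.03 = 7.240 m.
Σ(b_i/K_i) = 2.21/0.248 + 5.03/0.00356 = 1422 d.
K_eq = L / Σ(b_i/K_i) = 7.240 / 1422 = 0.005092 m/day.
Q = K_eq · A · (Δh/L) = 0.005092 × 1400 × (3.01/7.240) = 2.964 m³/day.

2.96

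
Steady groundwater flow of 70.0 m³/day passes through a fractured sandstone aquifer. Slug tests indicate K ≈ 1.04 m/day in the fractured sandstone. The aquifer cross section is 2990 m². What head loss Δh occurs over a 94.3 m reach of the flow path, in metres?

2.12

From Q = K·A·i, i = Q / (K·A) = 70.0 / (1.040 × 2990) = 0.02251.
Head loss Δh = i · L = 0.02251 × 94.3 = 2.123 m.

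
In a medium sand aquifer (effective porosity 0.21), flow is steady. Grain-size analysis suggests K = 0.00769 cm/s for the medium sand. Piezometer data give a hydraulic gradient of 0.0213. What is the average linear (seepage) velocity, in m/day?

0.674

Convert K: 0.00769 cm/s × 864 = 6.644 m/day.
Hydraulic gradient i = 0.0213.
Darcy flux q = K · i = 6.644 × 0.02130 = 0.1415 m/day.
Seepage velocity v = q / n_e = 0.1415 / 0.21 = 0.6739 m/day.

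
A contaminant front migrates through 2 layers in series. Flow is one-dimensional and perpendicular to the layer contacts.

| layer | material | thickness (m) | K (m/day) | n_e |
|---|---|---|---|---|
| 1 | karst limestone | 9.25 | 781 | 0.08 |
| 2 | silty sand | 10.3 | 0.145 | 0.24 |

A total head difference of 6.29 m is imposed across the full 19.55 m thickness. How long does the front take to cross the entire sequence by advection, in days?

36.3

With flow normal to the layers, continuity requires the same specific discharge q through every layer.
Σ(b_i/K_i) = 9.25/781 + 10.3/0.145 = 71.05 d.
q = Δh / Σ(b_i/K_i) = 6.29 / 71.05 = 0.08853 m/day.
In each layer the seepage velocity is v_i = q/n_i, so the layer transit time is t_i = b_i·n_i / q:
  layer 1 (karst limestone): t_1 = 9.25 × 0.08 / 0.08853 = 8.358 d
  layer 2 (silty sand): t_2 = 10.3 × 0.24 / 0.08853 = 27.92 d
Total t = Σ t_i = 36.28 days.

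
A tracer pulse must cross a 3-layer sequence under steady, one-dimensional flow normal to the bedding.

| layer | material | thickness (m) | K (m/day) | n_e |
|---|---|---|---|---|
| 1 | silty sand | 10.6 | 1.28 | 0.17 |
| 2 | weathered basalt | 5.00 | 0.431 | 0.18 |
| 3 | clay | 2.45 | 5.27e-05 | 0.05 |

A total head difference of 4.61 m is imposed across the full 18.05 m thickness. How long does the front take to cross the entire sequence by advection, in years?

With flow normal to the layers, continuity requires the same specific discharge q through every layer.
Σ(b_i/K_i) = 10.6/1.28 + 5.00/0.431 + 2.45/5.27e-05 = 46509 d.
q = Δh / Σ(b_i/K_i) = 4.61 / 46509 = 9.912e-05 m/day.
In each layer the seepage velocity is v_i = q/n_i, so the layer transit time is t_i = b_i·n_i / q:
  layer 1 (silty sand): t_1 = 10.6 × 0.17 / 9.912e-05 = 18180 d
  layer 2 (weathered basalt): t_2 = 5.00 × 0.18 / 9.912e-05 = 9080 d
  layer 3 (clay): t_3 = 2.45 × 0.05 / 9.912e-05 = 1236 d
Total t = Σ t_i = 28496 days = 78.02 years.

78.0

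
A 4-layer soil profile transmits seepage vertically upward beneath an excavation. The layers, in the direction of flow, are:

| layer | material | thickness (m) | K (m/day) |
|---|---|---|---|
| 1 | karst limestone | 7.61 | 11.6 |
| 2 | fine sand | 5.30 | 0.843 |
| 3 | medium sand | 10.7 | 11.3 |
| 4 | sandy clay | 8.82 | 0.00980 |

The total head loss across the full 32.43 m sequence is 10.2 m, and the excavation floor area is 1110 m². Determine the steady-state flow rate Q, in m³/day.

Flow is perpendicular to layering, so the layers act in series and the equivalent K is the thickness-weighted harmonic mean.
Total thickness L = 7.61 + 5.30 + 10.7 + 8.82 = 32.43 m.
Σ(b_i/K_i) = 7.61/11.6 + 5.30/0.843 + 10.7/11.3 + 8.82/0.00980 = 907.9 d.
K_eq = L / Σ(b_i/K_i) = 32.43 / 907.9 = 0.03572 m/day.
Q = K_eq · A · (Δh/L) = 0.03572 × 1110 × (10.2/32.43) = 12.47 m³/day.

12.5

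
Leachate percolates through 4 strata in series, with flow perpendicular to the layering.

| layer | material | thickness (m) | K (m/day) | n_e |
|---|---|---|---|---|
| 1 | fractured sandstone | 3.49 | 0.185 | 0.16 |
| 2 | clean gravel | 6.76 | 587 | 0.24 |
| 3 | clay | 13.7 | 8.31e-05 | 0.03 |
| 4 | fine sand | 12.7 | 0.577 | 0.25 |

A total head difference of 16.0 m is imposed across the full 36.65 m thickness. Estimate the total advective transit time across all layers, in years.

163

With flow normal to the layers, continuity requires the same specific discharge q through every layer.
Σ(b_i/K_i) = 3.49/0.185 + 6.76/587 + 13.7/8.31e-05 + 12.7/0.577 = 1.649e+05 d.
q = Δh / Σ(b_i/K_i) = 16.0 / 1.649e+05 = 9.703e-05 m/day.
In each layer the seepage velocity is v_i = q/n_i, so the layer transit time is t_i = b_i·n_i / q:
  layer 1 (fractured sandstone): t_1 = 3.49 × 0.16 / 9.703e-05 = 5755 d
  layer 2 (clean gravel): t_2 = 6.76 × 0.24 / 9.703e-05 = 16721 d
  layer 3 (clay): t_3 = 13.7 × 0.03 / 9.703e-05 = 4236 d
  layer 4 (fine sand): t_4 = 12.7 × 0.25 / 9.703e-05 = 32723 d
Total t = Σ t_i = 59435 days = 162.7 years.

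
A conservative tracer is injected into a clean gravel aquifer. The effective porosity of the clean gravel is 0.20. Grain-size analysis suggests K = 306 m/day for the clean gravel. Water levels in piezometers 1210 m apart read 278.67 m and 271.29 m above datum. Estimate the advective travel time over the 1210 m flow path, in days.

Hydraulic gradient i = (278.67 − 271.29) / 1210 = 7.38 / 1210 = 0.006099.
Darcy flux q = K · i = 306.0 × 0.006099 = 1.866 m/day.
Seepage velocity v = q / n_e = 1.866 / 0.20 = 9.332 m/day.
Travel time t = L / v = 1210 / 9.332 = 129.7 days.

130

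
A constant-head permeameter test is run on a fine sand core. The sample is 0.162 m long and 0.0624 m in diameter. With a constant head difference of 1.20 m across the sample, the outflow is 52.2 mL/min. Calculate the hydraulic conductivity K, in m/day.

3.32

Cross-sectional area A = π·(d/2)² = π × (0.0624/2)² = 0.003058 m².
Convert discharge: 52.2 mL/min = 8.700e-07 m³/s.
Darcy's law rearranged: K = Q·L / (A·Δh) = 8.700e-07 × 0.162 / (0.003058 × 1.20) = 3.841e-05 m/s = 3.318 m/day.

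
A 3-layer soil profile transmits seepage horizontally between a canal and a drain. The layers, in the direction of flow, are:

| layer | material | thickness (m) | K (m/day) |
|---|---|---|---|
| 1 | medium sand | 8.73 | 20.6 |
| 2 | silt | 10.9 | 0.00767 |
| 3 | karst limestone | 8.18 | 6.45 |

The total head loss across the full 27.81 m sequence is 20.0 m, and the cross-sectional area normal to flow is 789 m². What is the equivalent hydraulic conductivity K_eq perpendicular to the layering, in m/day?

Flow is perpendicular to layering, so the layers act in series and the equivalent K is the thickness-weighted harmonic mean.
Total thickness L = 8.73 + 10.9 + 8.18 = 27.81 m.
Σ(b_i/K_i) = 8.73/20.6 + 10.9/0.00767 + 8.18/6.45 = 1423 d.
K_eq = L / Σ(b_i/K_i) = 27.81 / 1423 = 0.01955 m/day.

0.0195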